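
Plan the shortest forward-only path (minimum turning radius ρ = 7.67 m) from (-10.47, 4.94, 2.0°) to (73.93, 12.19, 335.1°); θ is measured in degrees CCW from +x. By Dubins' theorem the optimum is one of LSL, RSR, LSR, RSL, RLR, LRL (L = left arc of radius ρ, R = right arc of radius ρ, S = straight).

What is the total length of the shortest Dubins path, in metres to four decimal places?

84.8951 m

Let ψ = atan2(Δy, Δx) = atan2(7.25, 84.40) = 4.9097° be the start→goal bearing.
Normalize: d = |goal − start| / ρ = 84.710817/7.67 = 11.044435, α = (θ_start − ψ) mod 360° = 357.0903° = 6.232402 rad, β = (θ_goal − ψ) mod 360° = 330.1903° = 5.762908 rad.
Common terms: sin α = -0.050762, cos α = 0.998711, sin β = -0.497121, cos β = 0.867681, cos(α−β) = 0.891798, d² = 121.979546. Work in radians in the unit-radius frame; every candidate has L = ρ·(t + p + q).
LSL: p² = 2 + d² − 2cos(α−β) + 2d(sin α − sin β) = 132.055514; p = √p² = 11.491541; φ = atan2(cos β − cos α, d + sin α − sin β) = -0.011402 rad; t = (φ − α) mod 2π = 0.039381 rad, q = (β − φ) mod 2π = 5.774311 rad → L = 7.67·(0.039381 + 11.491541 + 5.774311) = 7.67·17.305233 = 132.731135 m
RSR: p² = 2 + d² − 2cos(α−β) + 2d(sin β − sin α) = 112.336387; p = √p² = 10.598886; φ = atan2(cos α − cos β, d − sin α + sin β) = 0.012363 rad; t = (α − φ) mod 2π = 6.220039 rad, q = (φ − β) mod 2π = 0.532640 rad → L = 7.67·(6.220039 + 10.598886 + 0.532640) = 7.67·17.351565 = 133.086504 m
LSR: p² = d² − 2 + 2cos(α−β) + 2d(sin α + sin β) = 109.661040; p = √p² = 10.471917; φ = atan2(−cos α − cos β, d + sin α + sin β) − atan2(−2, p) = 0.012744 rad; t = (φ − α) mod 2π = 0.063527 rad, q = (φ − β) mod 2π = 0.533021 rad → L = 7.67·(0.063527 + 10.471917 + 0.533021) = 7.67·11.068464 = 84.895122 m
RSL: p² = d² − 2 + 2cos(α−β) − 2d(sin α + sin β) = 133.865242; p = √p² = 11.570015; φ = atan2(cos α + cos β, d − sin α − sin β) − atan2(2, p) = -0.011537 rad; t = (α − φ) mod 2π = 6.243938 rad, q = (β − φ) mod 2π = 5.774445 rad → L = 7.67·(6.243938 + 11.570015 + 5.774445) = 7.67·23.588398 = 180.923011 m
RLR: c = (6 − d² + 2cos(α−β) + 2d(sin α − sin β))/8 = -13.042048, |c| > 1 → infeasible
LRL: c = (6 − d² + 2cos(α−β) − 2d(sin α − sin β))/8 = -15.506939, |c| > 1 → infeasible
Shortest: LSR with L = 84.895122 m ≈ 84.8951 m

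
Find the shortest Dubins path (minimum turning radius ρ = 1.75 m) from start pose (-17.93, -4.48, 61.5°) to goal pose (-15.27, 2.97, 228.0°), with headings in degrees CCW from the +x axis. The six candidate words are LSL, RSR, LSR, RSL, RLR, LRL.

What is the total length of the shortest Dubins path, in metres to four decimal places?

12.8393 m

Let ψ = atan2(Δy, Δx) = atan2(7.45, 2.66) = 70.3510° be the start→goal bearing.
Normalize: d = |goal − start| / ρ = 7.910632/1.75 = 4.520361, α = (θ_start − ψ) mod 360° = 351.1490° = 6.128705 rad, β = (θ_goal − ψ) mod 360° = 157.6490° = 2.751493 rad.
Common terms: sin α = -0.153866, cos α = 0.988092, sin β = 0.380280, cos β = -0.924871, cos(α−β) = -0.972370, d² = 20.433665. Work in radians in the unit-radius frame; every candidate has L = ρ·(t + p + q).
LSL: p² = 2 + d² − 2cos(α−β) + 2d(sin α − sin β) = 19.549334; p = √p² = 4.421463; φ = atan2(cos β − cos α, d + sin α − sin β) = -0.447434 rad; t = (φ − α) mod 2π = 5.990231 rad, q = (β − φ) mod 2π = 3.198928 rad → L = 1.75·(5.990231 + 4.421463 + 3.198928) = 1.75·13.610621 = 23.818587 m
RSR: p² = 2 + d² − 2cos(α−β) + 2d(sin β − sin α) = 29.207476; p = √p² = 5.404394; φ = atan2(cos α − cos β, d − sin α + sin β) = 0.361807 rad; t = (α − φ) mod 2π = 5.766899 rad, q = (φ − β) mod 2π = 3.893499 rad → L = 1.75·(5.766899 + 5.404394 + 3.893499) = 1.75·15.064792 = 26.363385 m
LSR: p² = d² − 2 + 2cos(α−β) + 2d(sin α + sin β) = 18.535872; p = √p² = 4.305331; φ = atan2(−cos α − cos β, d + sin α + sin β) − atan2(−2, p) = 0.421562 rad; t = (φ − α) mod 2π = 0.576042 rad, q = (φ − β) mod 2π = 3.953254 rad → L = 1.75·(0.576042 + 4.305331 + 3.953254) = 1.75·8.834626 = 15.460596 m
RSL: p² = d² − 2 + 2cos(α−β) − 2d(sin α + sin β) = 14.441979; p = √p² = 3.800260; φ = atan2(cos α + cos β, d − sin α − sin β) − atan2(2, p) = -0.469728 rad; t = (α − φ) mod 2π = 0.315248 rad, q = (β − φ) mod 2π = 3.221221 rad → L = 1.75·(0.315248 + 3.800260 + 3.221221) = 1.75·7.336729 = 12.839276 m
RLR: c = (6 − d² + 2cos(α−β) + 2d(sin α − sin β))/8 = -2.650935, |c| > 1 → infeasible
LRL: c = (6 − d² + 2cos(α−β) − 2d(sin α − sin β))/8 = -1.443667, |c| > 1 → infeasible
Shortest: RSL with L = 12.839276 m ≈ 12.8393 m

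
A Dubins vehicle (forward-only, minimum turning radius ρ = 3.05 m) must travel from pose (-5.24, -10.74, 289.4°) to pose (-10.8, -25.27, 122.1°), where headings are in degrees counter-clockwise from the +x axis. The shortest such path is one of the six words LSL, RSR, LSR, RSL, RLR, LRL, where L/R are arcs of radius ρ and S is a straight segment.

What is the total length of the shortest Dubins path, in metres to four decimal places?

20.8024 m

Let ψ = atan2(Δy, Δx) = atan2(-14.53, -5.56) = -110.9397° be the start→goal bearing.
Normalize: d = |goal − start| / ρ = 15.557458/3.05 = 5.100806, α = (θ_start − ψ) mod 360° = 40.3397° = 0.704060 rad, β = (θ_goal − ψ) mod 360° = 233.0397° = 4.067310 rad.
Common terms: sin α = 0.647318, cos α = 0.762220, sin β = -0.799052, cos β = -0.601262, cos(α−β) = -0.975535, d² = 26.018221. Work in radians in the unit-radius frame; every candidate has L = ρ·(t + p + q).
LSL: p² = 2 + d² − 2cos(α−β) + 2d(sin α − sin β) = 44.724594; p = √p² = 6.687645; φ = atan2(cos β − cos α, d + sin α − sin β) = -0.205320 rad; t = (φ − α) mod 2π = 5.373805 rad, q = (β − φ) mod 2π = 4.272630 rad → L = 3.05·(5.373805 + 6.687645 + 4.272630) = 3.05·16.334080 = 49.818943 m
RSR: p² = 2 + d² − 2cos(α−β) + 2d(sin β − sin α) = 15.213986; p = √p² = 3.900511; φ = atan2(cos α − cos β, d − sin α + sin β) = 0.357107 rad; t = (α − φ) mod 2π = 0.346953 rad, q = (φ − β) mod 2π = 2.572982 rad → L = 3.05·(0.346953 + 3.900511 + 2.572982) = 3.05·6.820447 = 20.802363 m
LSR: p² = d² − 2 + 2cos(α−β) + 2d(sin α + sin β) = 20.519217; p = √p² = 4.529814; φ = atan2(−cos α − cos β, d + sin α + sin β) − atan2(−2, p) = 0.383267 rad; t = (φ − α) mod 2π = 5.962393 rad, q = (φ − β) mod 2π = 2.599143 rad → L = 3.05·(5.962393 + 4.529814 + 2.599143) = 3.05·13.091350 = 39.928617 m
RSL: p² = d² − 2 + 2cos(α−β) − 2d(sin α + sin β) = 23.615086; p = √p² = 4.859536; φ = atan2(cos α + cos β, d − sin α − sin β) − atan2(2, p) = -0.359799 rad; t = (α − φ) mod 2π = 1.063860 rad, q = (β − φ) mod 2π = 4.427109 rad → L = 3.05·(1.063860 + 4.859536 + 4.427109) = 3.05·10.350504 = 31.569038 m
RLR: c = (6 − d² + 2cos(α−β) + 2d(sin α − sin β))/8 = -0.901748; p = 2π − arccos c = 3.588592 rad; φ = atan2(cos α − cos β, d − sin α + sin β) = 0.357107 rad; t = (α − φ + p/2) mod 2π = 2.141249 rad, q = (α − β − t + p) mod 2π = 4.367278 rad → L = 3.05·(2.141249 + 3.588592 + 4.367278) = 3.05·10.097120 = 30.796215 m
LRL: c = (6 − d² + 2cos(α−β) − 2d(sin α − sin β))/8 = -4.590574, |c| > 1 → infeasible
Shortest: RSR with L = 20.802363 m ≈ 20.8024 m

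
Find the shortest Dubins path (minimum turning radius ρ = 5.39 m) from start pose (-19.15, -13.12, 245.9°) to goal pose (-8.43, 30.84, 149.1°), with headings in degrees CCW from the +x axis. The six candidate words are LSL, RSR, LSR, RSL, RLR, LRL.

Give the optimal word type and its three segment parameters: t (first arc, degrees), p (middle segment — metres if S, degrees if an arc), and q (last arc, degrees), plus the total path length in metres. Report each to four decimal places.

RSL: t = 190.9379°, p = 37.7946 m, q = 94.1379°, L = 64.6126 m

Let ψ = atan2(Δy, Δx) = atan2(43.96, 10.72) = 76.2954° be the start→goal bearing.
Normalize: d = |goal − start| / ρ = 45.248204/5.39 = 8.394843, α = (θ_start − ψ) mod 360° = 169.6046° = 2.960158 rad, β = (θ_goal − ψ) mod 360° = 72.8046° = 1.270679 rad.
Common terms: sin α = 0.180441, cos α = -0.983586, sin β = 0.955302, cos β = 0.295632, cos(α−β) = -0.118404, d² = 70.473391. Work in radians in the unit-radius frame; every candidate has L = ρ·(t + p + q).
LSL: p² = 2 + d² − 2cos(α−β) + 2d(sin α − sin β) = 59.700525; p = √p² = 7.726611; φ = atan2(cos β − cos α, d + sin α − sin β) = 0.166326 rad; t = (φ − α) mod 2π = 3.489353 rad, q = (β − φ) mod 2π = 1.104353 rad → L = 5.39·(3.489353 + 7.726611 + 1.104353) = 5.39·12.320318 = 66.406514 m
RSR: p² = 2 + d² − 2cos(α−β) + 2d(sin β − sin α) = 85.719873; p = √p² = 9.258503; φ = atan2(cos α − cos β, d − sin α + sin β) = -0.138610 rad; t = (α − φ) mod 2π = 3.098768 rad, q = (φ − β) mod 2π = 4.873896 rad → L = 5.39·(3.098768 + 9.258503 + 4.873896) = 5.39·17.231167 = 92.875989 m
LSR: p² = d² − 2 + 2cos(α−β) + 2d(sin α + sin β) = 87.305347; p = √p² = 9.343733; φ = atan2(−cos α − cos β, d + sin α + sin β) − atan2(−2, p) = 0.282924 rad; t = (φ − α) mod 2π = 3.605951 rad, q = (φ − β) mod 2π = 5.295430 rad → L = 5.39·(3.605951 + 9.343733 + 5.295430) = 5.39·18.245115 = 98.341168 m
RSL: p² = d² − 2 + 2cos(α−β) − 2d(sin α + sin β) = 49.167819; p = √p² = 7.011977; φ = atan2(cos α + cos β, d − sin α − sin β) − atan2(2, p) = -0.372337 rad; t = (α − φ) mod 2π = 3.332495 rad, q = (β − φ) mod 2π = 1.643017 rad → L = 5.39·(3.332495 + 7.011977 + 1.643017) = 5.39·11.987489 = 64.612565 m
RLR: c = (6 − d² + 2cos(α−β) + 2d(sin α − sin β))/8 = -9.714984, |c| > 1 → infeasible
LRL: c = (6 − d² + 2cos(α−β) − 2d(sin α − sin β))/8 = -6.462566, |c| > 1 → infeasible
Shortest: RSL with L = 64.612565 m ≈ 64.6126 m
Convert RSL to answer units (arcs ×180/π): t = 3.332495·180/π = 190.9379°, p = ρ·p = 5.39·7.011977 = 37.7946 m, q = 1.643017·180/π = 94.1379°, L = 64.6126 m.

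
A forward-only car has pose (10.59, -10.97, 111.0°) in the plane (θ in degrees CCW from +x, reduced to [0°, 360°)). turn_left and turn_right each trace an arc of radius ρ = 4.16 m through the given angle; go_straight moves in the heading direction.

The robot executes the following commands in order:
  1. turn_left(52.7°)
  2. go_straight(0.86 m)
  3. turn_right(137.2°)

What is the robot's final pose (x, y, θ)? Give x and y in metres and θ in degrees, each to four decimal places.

(6.3598, -0.5109, 26.5000°)

set_pose: (x, y, θ) = (10.5900, -10.9700, 111.0000°), ρ = 4.16
turn_left(52.7°): centre at ρ to the left, rotate +52.7° → (7.8739, -8.4680, 163.7000°)
go_straight(0.86): x += 0.86·cos θ, y += 0.86·sin θ → (7.0484, -8.2266, 163.7000°)
turn_right(137.2°): centre at ρ to the right, rotate −137.2° → (6.3598, -0.5109, 26.5000°)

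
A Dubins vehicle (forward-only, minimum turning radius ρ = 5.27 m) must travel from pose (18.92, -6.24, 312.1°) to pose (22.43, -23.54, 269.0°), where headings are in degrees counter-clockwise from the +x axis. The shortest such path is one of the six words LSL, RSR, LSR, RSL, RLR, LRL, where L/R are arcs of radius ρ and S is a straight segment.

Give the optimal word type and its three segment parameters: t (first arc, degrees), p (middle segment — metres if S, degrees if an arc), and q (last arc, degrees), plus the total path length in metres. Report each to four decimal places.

RSR: t = 33.1608°, p = 13.8430 m, q = 9.9392°, L = 17.8073 m

Let ψ = atan2(Δy, Δx) = atan2(-17.30, 3.51) = -78.5309° be the start→goal bearing.
Normalize: d = |goal − start| / ρ = 17.652481/5.27 = 3.349617, α = (θ_start − ψ) mod 360° = 30.6309° = 0.534611 rad, β = (θ_goal − ψ) mod 360° = 347.5309° = 6.065559 rad.
Common terms: sin α = 0.509506, cos α = 0.860467, sin β = -0.215913, cos β = 0.976413, cos(α−β) = 0.730162, d² = 11.219934. Work in radians in the unit-radius frame; every candidate has L = ρ·(t + p + q).
LSL: p² = 2 + d² − 2cos(α−β) + 2d(sin α − sin β) = 16.619358; p = √p² = 4.076685; φ = atan2(cos β − cos α, d + sin α − sin β) = 0.028445 rad; t = (φ − α) mod 2π = 5.777020 rad, q = (β − φ) mod 2π = 6.037114 rad → L = 5.27·(5.777020 + 4.076685 + 6.037114) = 5.27·15.890818 = 83.744613 m
RSR: p² = 2 + d² − 2cos(α−β) + 2d(sin β − sin α) = 6.899861; p = √p² = 2.626759; φ = atan2(cos α − cos β, d − sin α + sin β) = -0.044155 rad; t = (α − φ) mod 2π = 0.578765 rad, q = (φ − β) mod 2π = 0.173472 rad → L = 5.27·(0.578765 + 2.626759 + 0.173472) = 5.27·3.378996 = 17.807306 m
LSR: p² = d² − 2 + 2cos(α−β) + 2d(sin α + sin β) = 12.647110; p = √p² = 3.556278; φ = atan2(−cos α − cos β, d + sin α + sin β) − atan2(−2, p) = 0.045307 rad; t = (φ − α) mod 2π = 5.793881 rad, q = (φ − β) mod 2π = 0.262933 rad → L = 5.27·(5.793881 + 3.556278 + 0.262933) = 5.27·9.613092 = 50.660994 m
RSL: p² = d² − 2 + 2cos(α−β) − 2d(sin α + sin β) = 8.713407; p = √p² = 2.951848; φ = atan2(cos α + cos β, d − sin α − sin β) − atan2(2, p) = -0.054289 rad; t = (α − φ) mod 2π = 0.588899 rad, q = (β − φ) mod 2π = 6.119848 rad → L = 5.27·(0.588899 + 2.951848 + 6.119848) = 5.27·9.660595 = 50.911337 m
RLR: c = (6 − d² + 2cos(α−β) + 2d(sin α − sin β))/8 = 0.137517; p = 2π − arccos c = 4.850344 rad; φ = atan2(cos α − cos β, d − sin α + sin β) = -0.044155 rad; t = (α − φ + p/2) mod 2π = 3.003937 rad, q = (α − β − t + p) mod 2π = 2.598644 rad → L = 5.27·(3.003937 + 4.850344 + 2.598644) = 5.27·10.452924 = 55.086910 m
LRL: c = (6 − d² + 2cos(α−β) − 2d(sin α − sin β))/8 = -1.077420, |c| > 1 → infeasible
Shortest: RSR with L = 17.807306 m ≈ 17.8073 m
Convert RSR to answer units (arcs ×180/π): t = 0.578765·180/π = 33.1608°, p = ρ·p = 5.27·2.626759 = 13.8430 m, q = 0.173472·180/π = 9.9392°, L = 17.8073 m.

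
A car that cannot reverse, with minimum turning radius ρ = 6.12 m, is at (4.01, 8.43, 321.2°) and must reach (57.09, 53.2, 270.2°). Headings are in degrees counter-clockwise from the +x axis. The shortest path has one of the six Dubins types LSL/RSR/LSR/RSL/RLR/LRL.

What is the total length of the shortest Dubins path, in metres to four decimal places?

Let ψ = atan2(Δy, Δx) = atan2(44.77, 53.08) = 40.1458° be the start→goal bearing.
Normalize: d = |goal − start| / ρ = 69.439465/6.12 = 11.346318, α = (θ_start − ψ) mod 360° = 281.0542° = 4.905322 rad, β = (θ_goal − ψ) mod 360° = 230.0542° = 4.015204 rad.
Common terms: sin α = -0.981446, cos α = 0.191738, sin β = -0.766653, cos β = -0.642062, cos(α−β) = 0.629320, d² = 128.738928. Work in radians in the unit-radius frame; every candidate has L = ρ·(t + p + q).
LSL: p² = 2 + d² − 2cos(α−β) + 2d(sin α − sin β) = 124.606059; p = √p² = 11.162708; φ = atan2(cos β − cos α, d + sin α − sin β) = -0.074765 rad; t = (φ − α) mod 2π = 1.303099 rad, q = (β − φ) mod 2π = 4.089969 rad → L = 6.12·(1.303099 + 11.162708 + 4.089969) = 6.12·16.555776 = 101.321348 m
RSR: p² = 2 + d² − 2cos(α−β) + 2d(sin β − sin α) = 134.354515; p = √p² = 11.591140; φ = atan2(cos α − cos β, d − sin α + sin β) = 0.071996 rad; t = (α − φ) mod 2π = 4.833326 rad, q = (φ − β) mod 2π = 2.339978 rad → L = 6.12·(4.833326 + 11.591140 + 2.339978) = 6.12·18.764443 = 114.838390 m
LSR: p² = d² − 2 + 2cos(α−β) + 2d(sin α + sin β) = 88.328600; p = √p² = 9.398330; φ = atan2(−cos α − cos β, d + sin α + sin β) − atan2(−2, p) = 0.256559 rad; t = (φ − α) mod 2π = 1.634422 rad, q = (φ − β) mod 2π = 2.524540 rad → L = 6.12·(1.634422 + 9.398330 + 2.524540) = 6.12·13.557292 = 82.970629 m
RSL: p² = d² − 2 + 2cos(α−β) − 2d(sin α + sin β) = 167.666537; p = √p² = 12.948611; φ = atan2(cos α + cos β, d − sin α − sin β) − atan2(2, p) = -0.187623 rad; t = (α − φ) mod 2π = 5.092945 rad, q = (β − φ) mod 2π = 4.202827 rad → L = 6.12·(5.092945 + 12.948611 + 4.202827) = 6.12·22.244383 = 136.135623 m
RLR: c = (6 − d² + 2cos(α−β) + 2d(sin α − sin β))/8 = -15.794314, |c| > 1 → infeasible
LRL: c = (6 − d² + 2cos(α−β) − 2d(sin α − sin β))/8 = -14.575757, |c| > 1 → infeasible
Shortest: LSR with L = 82.970629 m ≈ 82.9706 m

82.9706 m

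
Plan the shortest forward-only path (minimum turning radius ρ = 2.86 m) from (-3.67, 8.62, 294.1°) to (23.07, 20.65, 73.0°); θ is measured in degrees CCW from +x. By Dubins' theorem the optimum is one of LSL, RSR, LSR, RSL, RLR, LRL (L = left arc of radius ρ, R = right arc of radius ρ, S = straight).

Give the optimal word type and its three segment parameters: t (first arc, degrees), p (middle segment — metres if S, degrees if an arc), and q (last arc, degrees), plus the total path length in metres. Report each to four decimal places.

LSL: t = 94.5698°, p = 24.3837 m, q = 44.3302°, L = 31.3171 m

Let ψ = atan2(Δy, Δx) = atan2(12.03, 26.74) = 24.2224° be the start→goal bearing.
Normalize: d = |goal − start| / ρ = 29.321468/2.86 = 10.252262, α = (θ_start − ψ) mod 360° = 269.8776° = 4.710253 rad, β = (θ_goal − ψ) mod 360° = 48.7776° = 0.851330 rad.
Common terms: sin α = -0.999998, cos α = -0.002136, sin β = 0.752157, cos β = 0.658984, cos(α−β) = -0.753563, d² = 105.108868. Work in radians in the unit-radius frame; every candidate has L = ρ·(t + p + q).
LSL: p² = 2 + d² − 2cos(α−β) + 2d(sin α − sin β) = 72.688891; p = √p² = 8.525778; φ = atan2(cos β − cos α, d + sin α − sin β) = 0.077622 rad; t = (φ − α) mod 2π = 1.650554 rad, q = (β − φ) mod 2π = 0.773708 rad → L = 2.86·(1.650554 + 8.525778 + 0.773708) = 2.86·10.950040 = 31.317115 m
RSR: p² = 2 + d² − 2cos(α−β) + 2d(sin β − sin α) = 144.543099; p = √p² = 12.022608; φ = atan2(cos α − cos β, d − sin α + sin β) = -0.055017 rad; t = (α − φ) mod 2π = 4.765270 rad, q = (φ − β) mod 2π = 5.376838 rad → L = 2.86·(4.765270 + 12.022608 + 5.376838) = 2.86·22.164716 = 63.391088 m
LSR: p² = d² − 2 + 2cos(α−β) + 2d(sin α + sin β) = 96.519893; p = √p² = 9.824454; φ = atan2(−cos α − cos β, d + sin α + sin β) − atan2(−2, p) = 0.135268 rad; t = (φ − α) mod 2π = 1.708200 rad, q = (φ − β) mod 2π = 5.567123 rad → L = 2.86·(1.708200 + 9.824454 + 5.567123) = 2.86·17.099778 = 48.905364 m
RSL: p² = d² − 2 + 2cos(α−β) − 2d(sin α + sin β) = 106.683590; p = √p² = 10.328775; φ = atan2(cos α + cos β, d − sin α − sin β) − atan2(2, p) = -0.128792 rad; t = (α − φ) mod 2π = 4.839045 rad, q = (β − φ) mod 2π = 0.980122 rad → L = 2.86·(4.839045 + 10.328775 + 0.980122) = 2.86·16.147941 = 46.183112 m
RLR: c = (6 − d² + 2cos(α−β) + 2d(sin α − sin β))/8 = -17.067887, |c| > 1 → infeasible
LRL: c = (6 − d² + 2cos(α−β) − 2d(sin α − sin β))/8 = -8.086111, |c| > 1 → infeasible
Shortest: LSL with L = 31.317115 m ≈ 31.3171 m
Convert LSL to answer units (arcs ×180/π): t = 1.650554·180/π = 94.5698°, p = ρ·p = 2.86·8.525778 = 24.3837 m, q = 0.773708·180/π = 44.3302°, L = 31.3171 m.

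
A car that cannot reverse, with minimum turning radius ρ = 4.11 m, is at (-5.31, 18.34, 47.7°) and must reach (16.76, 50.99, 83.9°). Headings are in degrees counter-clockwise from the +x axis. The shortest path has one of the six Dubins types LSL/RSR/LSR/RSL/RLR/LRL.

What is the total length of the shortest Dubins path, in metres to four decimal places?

Let ψ = atan2(Δy, Δx) = atan2(32.65, 22.07) = 55.9430° be the start→goal bearing.
Normalize: d = |goal − start| / ρ = 39.409484/4.11 = 9.588682, α = (θ_start − ψ) mod 360° = 351.7570° = 6.139318 rad, β = (θ_goal − ψ) mod 360° = 27.9570° = 0.487942 rad.
Common terms: sin α = -0.143372, cos α = 0.989669, sin β = 0.468809, cos β = 0.883300, cos(α−β) = 0.806960, d² = 91.942825. Work in radians in the unit-radius frame; every candidate has L = ρ·(t + p + q).
LSL: p² = 2 + d² − 2cos(α−β) + 2d(sin α − sin β) = 80.588897; p = √p² = 8.977132; φ = atan2(cos β − cos α, d + sin α − sin β) = -0.011849 rad; t = (φ − α) mod 2π = 0.132018 rad, q = (β − φ) mod 2π = 0.499791 rad → L = 4.11·(0.132018 + 8.977132 + 0.499791) = 4.11·9.608941 = 39.492748 m
RSR: p² = 2 + d² − 2cos(α−β) + 2d(sin β − sin α) = 104.068913; p = √p² = 10.201417; φ = atan2(cos α − cos β, d − sin α + sin β) = 0.010427 rad; t = (α − φ) mod 2π = 6.128891 rad, q = (φ − β) mod 2π = 5.805671 rad → L = 4.11·(6.128891 + 10.201417 + 5.805671) = 4.11·22.135979 = 90.978872 m
LSR: p² = d² − 2 + 2cos(α−β) + 2d(sin α + sin β) = 97.797776; p = √p² = 9.889276; φ = atan2(−cos α − cos β, d + sin α + sin β) − atan2(−2, p) = 0.012829 rad; t = (φ − α) mod 2π = 0.156696 rad, q = (φ − β) mod 2π = 5.808073 rad → L = 4.11·(0.156696 + 9.889276 + 5.808073) = 4.11·15.854045 = 65.160124 m
RSL: p² = d² − 2 + 2cos(α−β) − 2d(sin α + sin β) = 85.315716; p = √p² = 9.236651; φ = atan2(cos α + cos β, d − sin α − sin β) − atan2(2, p) = -0.013733 rad; t = (α − φ) mod 2π = 6.153051 rad, q = (β − φ) mod 2π = 0.501675 rad → L = 4.11·(6.153051 + 9.236651 + 0.501675) = 4.11·15.891376 = 65.313557 m
RLR: c = (6 − d² + 2cos(α−β) + 2d(sin α − sin β))/8 = -12.008614, |c| > 1 → infeasible
LRL: c = (6 − d² + 2cos(α−β) − 2d(sin α − sin β))/8 = -9.073612, |c| > 1 → infeasible
Shortest: LSL with L = 39.492748 m ≈ 39.4927 m

39.4927 m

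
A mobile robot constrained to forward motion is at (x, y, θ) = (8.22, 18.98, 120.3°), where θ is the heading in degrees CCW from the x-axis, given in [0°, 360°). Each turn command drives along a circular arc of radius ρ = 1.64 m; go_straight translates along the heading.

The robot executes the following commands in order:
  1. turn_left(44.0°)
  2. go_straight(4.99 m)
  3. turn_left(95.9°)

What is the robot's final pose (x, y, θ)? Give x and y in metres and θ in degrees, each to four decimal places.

set_pose: (x, y, θ) = (8.2200, 18.9800, 120.3000°), ρ = 1.64
turn_left(44.0°): centre at ρ to the left, rotate +44.0° → (7.2478, 19.7314, 164.3000°)
go_straight(4.99): x += 4.99·cos θ, y += 4.99·sin θ → (2.4440, 21.0817, 164.3000°)
turn_left(95.9°): centre at ρ to the left, rotate +95.9° → (0.3841, 19.7820, 260.2000°)

(0.3841, 19.7820, 260.2000°)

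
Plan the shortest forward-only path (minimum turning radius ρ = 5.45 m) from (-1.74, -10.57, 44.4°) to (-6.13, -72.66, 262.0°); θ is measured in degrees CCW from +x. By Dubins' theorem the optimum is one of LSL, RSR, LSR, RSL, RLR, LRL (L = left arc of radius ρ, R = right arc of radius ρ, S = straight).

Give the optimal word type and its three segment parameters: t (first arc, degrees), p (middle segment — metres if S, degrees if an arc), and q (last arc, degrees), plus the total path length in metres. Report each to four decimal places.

RSL: t = 147.7676°, p = 58.0061 m, q = 5.3676°, L = 72.5724 m

Let ψ = atan2(Δy, Δx) = atan2(-62.09, -4.39) = -94.0443° be the start→goal bearing.
Normalize: d = |goal − start| / ρ = 62.245001/5.45 = 11.421101, α = (θ_start − ψ) mod 360° = 138.4443° = 2.416309 rad, β = (θ_goal − ψ) mod 360° = 356.0443° = 6.214145 rad.
Common terms: sin α = 0.663348, cos α = -0.748311, sin β = -0.068985, cos β = 0.997618, cos(α−β) = -0.792290, d² = 130.441552. Work in radians in the unit-radius frame; every candidate has L = ρ·(t + p + q).
LSL: p² = 2 + d² − 2cos(α−β) + 2d(sin α − sin β) = 150.754230; p = √p² = 12.278201; φ = atan2(cos β − cos α, d + sin α − sin β) = 0.142681 rad; t = (φ − α) mod 2π = 4.009558 rad, q = (β − φ) mod 2π = 6.071464 rad → L = 5.45·(4.009558 + 12.278201 + 6.071464) = 5.45·22.359223 = 121.857766 m
RSR: p² = 2 + d² − 2cos(α−β) + 2d(sin β − sin α) = 117.298033; p = √p² = 10.830422; φ = atan2(cos α − cos β, d − sin α + sin β) = -0.161913 rad; t = (α − φ) mod 2π = 2.578221 rad, q = (φ − β) mod 2π = 6.190313 rad → L = 5.45·(2.578221 + 10.830422 + 6.190313) = 5.45·19.598956 = 106.814309 m
LSR: p² = d² − 2 + 2cos(α−β) + 2d(sin α + sin β) = 140.433525; p = √p² = 11.850465; φ = atan2(−cos α − cos β, d + sin α + sin β) − atan2(−2, p) = 0.146448 rad; t = (φ − α) mod 2π = 4.013325 rad, q = (φ − β) mod 2π = 0.215488 rad → L = 5.45·(4.013325 + 11.850465 + 0.215488) = 5.45·16.079278 = 87.632067 m
RSL: p² = d² − 2 + 2cos(α−β) − 2d(sin α + sin β) = 113.280420; p = √p² = 10.643327; φ = atan2(cos α + cos β, d − sin α − sin β) − atan2(2, p) = -0.162722 rad; t = (α − φ) mod 2π = 2.579031 rad, q = (β − φ) mod 2π = 0.093682 rad → L = 5.45·(2.579031 + 10.643327 + 0.093682) = 5.45·13.316041 = 72.572423 m
RLR: c = (6 − d² + 2cos(α−β) + 2d(sin α − sin β))/8 = -13.662254, |c| > 1 → infeasible
LRL: c = (6 − d² + 2cos(α−β) − 2d(sin α − sin β))/8 = -17.844279, |c| > 1 → infeasible
Shortest: RSL with L = 72.572423 m ≈ 72.5724 m
Convert RSL to answer units (arcs ×180/π): t = 2.579031·180/π = 147.7676°, p = ρ·p = 5.45·10.643327 = 58.0061 m, q = 0.093682·180/π = 5.3676°, L = 72.5724 m.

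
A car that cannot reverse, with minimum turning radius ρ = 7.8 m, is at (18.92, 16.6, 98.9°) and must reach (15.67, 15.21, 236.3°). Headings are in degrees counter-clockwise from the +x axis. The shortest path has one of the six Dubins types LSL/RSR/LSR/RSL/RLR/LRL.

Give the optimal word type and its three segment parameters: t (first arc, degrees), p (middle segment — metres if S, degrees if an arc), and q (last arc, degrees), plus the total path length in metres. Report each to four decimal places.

Let ψ = atan2(Δy, Δx) = atan2(-1.39, -3.25) = -156.8440° be the start→goal bearing.
Normalize: d = |goal − start| / ρ = 3.534770/7.8 = 0.453176, α = (θ_start − ψ) mod 360° = 255.7440° = 4.463574 rad, β = (θ_goal − ψ) mod 360° = 33.1440° = 0.578472 rad.
Common terms: sin α = -0.969205, cos α = -0.246255, sin β = 0.546745, cos β = 0.837299, cos(α−β) = -0.736097, d² = 0.205368. Work in radians in the unit-radius frame; every candidate has L = ρ·(t + p + q).
LSL: p² = 2 + d² − 2cos(α−β) + 2d(sin α − sin β) = 2.303579; p = √p² = 1.517755; φ = atan2(cos β − cos α, d + sin α − sin β) = 2.346513 rad; t = (φ − α) mod 2π = 4.166124 rad, q = (β − φ) mod 2π = 4.515144 rad → L = 7.8·(4.166124 + 1.517755 + 4.515144) = 7.8·10.199022 = 79.552374 m
RSR: p² = 2 + d² − 2cos(α−β) + 2d(sin β − sin α) = 5.051545; p = √p² = 2.247564; φ = atan2(cos α − cos β, d − sin α + sin β) = -0.503052 rad; t = (α − φ) mod 2π = 4.966626 rad, q = (φ − β) mod 2π = 5.201662 rad → L = 7.8·(4.966626 + 2.247564 + 5.201662) = 7.8·12.415853 = 96.843650 m
LSR: p² = d² − 2 + 2cos(α−β) + 2d(sin α + sin β) = -3.649723 < 0 → infeasible
RSL: p² = d² − 2 + 2cos(α−β) − 2d(sin α + sin β) = -2.883929 < 0 → infeasible
RLR: c = (6 − d² + 2cos(α−β) + 2d(sin α − sin β))/8 = 0.368557; p = 2π − arccos c = 5.089845 rad; φ = atan2(cos α − cos β, d − sin α + sin β) = -0.503052 rad; t = (α − φ + p/2) mod 2π = 1.228364 rad, q = (α − β − t + p) mod 2π = 1.463399 rad → L = 7.8·(1.228364 + 5.089845 + 1.463399) = 7.8·7.781608 = 60.696540 m
LRL: c = (6 − d² + 2cos(α−β) − 2d(sin α − sin β))/8 = 0.712053; p = 2π − arccos c = 5.504806 rad; φ = atan2(cos β − cos α, d + sin α − sin β) = 2.346513 rad; t = (φ − α + p/2) mod 2π = 0.635342 rad, q = (β − α − t + p) mod 2π = 0.984362 rad → L = 7.8·(0.635342 + 5.504806 + 0.984362) = 7.8·7.124510 = 55.571175 m
Shortest: LRL with L = 55.571175 m ≈ 55.5712 m
Convert LRL to answer units (arcs ×180/π): t = 0.635342·180/π = 36.4024°, p = 5.504806·180/π = 315.4022°, q = 0.984362·180/π = 56.3998°, L = 55.5712 m.

LRL: t = 36.4024°, p = 315.4022°, q = 56.3998°, L = 55.5712 m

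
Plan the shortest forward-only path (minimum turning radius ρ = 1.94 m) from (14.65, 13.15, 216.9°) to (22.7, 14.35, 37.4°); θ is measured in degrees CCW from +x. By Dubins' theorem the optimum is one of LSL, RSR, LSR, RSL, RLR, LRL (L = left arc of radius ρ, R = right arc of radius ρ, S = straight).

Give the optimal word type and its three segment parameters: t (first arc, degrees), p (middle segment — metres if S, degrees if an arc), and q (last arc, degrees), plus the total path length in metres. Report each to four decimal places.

Let ψ = atan2(Δy, Δx) = atan2(1.20, 8.05) = 8.4786° be the start→goal bearing.
Normalize: d = |goal − start| / ρ = 8.138950/1.94 = 4.195335, α = (θ_start − ψ) mod 360° = 208.4214° = 3.637640 rad, β = (θ_goal − ψ) mod 360° = 28.9214° = 0.504774 rad.
Common terms: sin α = -0.475953, cos α = -0.879470, sin β = 0.483610, cos β = 0.875284, cos(α−β) = -0.999962, d² = 17.600834. Work in radians in the unit-radius frame; every candidate has L = ρ·(t + p + q).
LSL: p² = 2 + d² − 2cos(α−β) + 2d(sin α − sin β) = 13.549378; p = √p² = 3.680948; φ = atan2(cos β − cos α, d + sin α − sin β) = 0.496911 rad; t = (φ − α) mod 2π = 3.142456 rad, q = (β − φ) mod 2π = 0.007863 rad → L = 1.94·(3.142456 + 3.680948 + 0.007863) = 1.94·6.831267 = 13.252658 m
RSR: p² = 2 + d² − 2cos(α−β) + 2d(sin β − sin α) = 29.652139; p = √p² = 5.445378; φ = atan2(cos α − cos β, d − sin α + sin β) = -0.328102 rad; t = (α − φ) mod 2π = 3.965742 rad, q = (φ − β) mod 2π = 5.450309 rad → L = 1.94·(3.965742 + 5.445378 + 5.450309) = 1.94·14.861429 = 28.831172 m
LSR: p² = d² − 2 + 2cos(α−β) + 2d(sin α + sin β) = 13.665155; p = √p² = 3.696641; φ = atan2(−cos α − cos β, d + sin α + sin β) − atan2(−2, p) = 0.496928 rad; t = (φ − α) mod 2π = 3.142473 rad, q = (φ − β) mod 2π = 6.275339 rad → L = 1.94·(3.142473 + 3.696641 + 6.275339) = 1.94·13.114452 = 25.442038 m
RSL: p² = d² − 2 + 2cos(α−β) − 2d(sin α + sin β) = 13.536666; p = √p² = 3.679221; φ = atan2(cos α + cos β, d − sin α − sin β) − atan2(2, p) = -0.498911 rad; t = (α − φ) mod 2π = 4.136551 rad, q = (β − φ) mod 2π = 1.003685 rad → L = 1.94·(4.136551 + 3.679221 + 1.003685) = 1.94·8.819458 = 17.109748 m
RLR: c = (6 − d² + 2cos(α−β) + 2d(sin α − sin β))/8 = -2.706517, |c| > 1 → infeasible
LRL: c = (6 − d² + 2cos(α−β) − 2d(sin α − sin β))/8 = -0.693672; p = 2π − arccos c = 3.945814 rad; φ = atan2(cos β − cos α, d + sin α − sin β) = 0.496911 rad; t = (φ − α + p/2) mod 2π = 5.115363 rad, q = (β − α − t + p) mod 2π = 1.980770 rad → L = 1.94·(5.115363 + 3.945814 + 1.980770) = 1.94·11.041948 = 21.421378 m
Shortest: LSL with L = 13.252658 m ≈ 13.2527 m
Convert LSL to answer units (arcs ×180/π): t = 3.142456·180/π = 180.0495°, p = ρ·p = 1.94·3.680948 = 7.1410 m, q = 0.007863·180/π = 0.4505°, L = 13.2527 m.

LSL: t = 180.0495°, p = 7.1410 m, q = 0.4505°, L = 13.2527 m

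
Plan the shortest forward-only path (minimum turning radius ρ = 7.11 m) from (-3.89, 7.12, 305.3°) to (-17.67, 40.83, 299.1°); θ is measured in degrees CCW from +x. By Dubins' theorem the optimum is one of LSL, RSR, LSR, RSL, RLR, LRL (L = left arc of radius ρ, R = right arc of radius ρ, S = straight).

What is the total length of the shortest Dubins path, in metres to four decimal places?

79.5647 m

Let ψ = atan2(Δy, Δx) = atan2(33.71, -13.78) = 112.2338° be the start→goal bearing.
Normalize: d = |goal − start| / ρ = 36.417750/7.11 = 5.122046, α = (θ_start − ψ) mod 360° = 193.0662° = 3.369641 rad, β = (θ_goal − ψ) mod 360° = 186.8662° = 3.261430 rad.
Common terms: sin α = -0.226077, cos α = -0.974110, sin β = -0.119551, cos β = -0.992828, cos(α−β) = 0.994151, d² = 26.235359. Work in radians in the unit-radius frame; every candidate has L = ρ·(t + p + q).
LSL: p² = 2 + d² − 2cos(α−β) + 2d(sin α − sin β) = 25.155800; p = √p² = 5.015556; φ = atan2(cos β − cos α, d + sin α − sin β) = -0.003732 rad; t = (φ − α) mod 2π = 2.909812 rad, q = (β − φ) mod 2π = 3.265163 rad → L = 7.11·(2.909812 + 5.015556 + 3.265163) = 7.11·11.190531 = 79.564673 m
RSR: p² = 2 + d² − 2cos(α−β) + 2d(sin β − sin α) = 27.338315; p = √p² = 5.228605; φ = atan2(cos α − cos β, d − sin α + sin β) = 0.003580 rad; t = (α − φ) mod 2π = 3.366061 rad, q = (φ − β) mod 2π = 3.025335 rad → L = 7.11·(3.366061 + 5.228605 + 3.025335) = 7.11·11.620001 = 82.618208 m
LSR: p² = d² − 2 + 2cos(α−β) + 2d(sin α + sin β) = 22.683017; p = √p² = 4.762669; φ = atan2(−cos α − cos β, d + sin α + sin β) − atan2(−2, p) = 0.788209 rad; t = (φ − α) mod 2π = 3.701754 rad, q = (φ − β) mod 2π = 3.809964 rad → L = 7.11·(3.701754 + 4.762669 + 3.809964) = 7.11·12.274387 = 87.270893 m
RSL: p² = d² − 2 + 2cos(α−β) − 2d(sin α + sin β) = 29.764305; p = √p² = 5.455667; φ = atan2(cos α + cos β, d − sin α − sin β) − atan2(2, p) = -0.696703 rad; t = (α − φ) mod 2π = 4.066344 rad, q = (β − φ) mod 2π = 3.958134 rad → L = 7.11·(4.066344 + 5.455667 + 3.958134) = 7.11·13.480145 = 95.843830 m
RLR: c = (6 − d² + 2cos(α−β) + 2d(sin α − sin β))/8 = -2.417289, |c| > 1 → infeasible
LRL: c = (6 − d² + 2cos(α−β) − 2d(sin α − sin β))/8 = -2.144475, |c| > 1 → infeasible
Shortest: LSL with L = 79.564673 m ≈ 79.5647 m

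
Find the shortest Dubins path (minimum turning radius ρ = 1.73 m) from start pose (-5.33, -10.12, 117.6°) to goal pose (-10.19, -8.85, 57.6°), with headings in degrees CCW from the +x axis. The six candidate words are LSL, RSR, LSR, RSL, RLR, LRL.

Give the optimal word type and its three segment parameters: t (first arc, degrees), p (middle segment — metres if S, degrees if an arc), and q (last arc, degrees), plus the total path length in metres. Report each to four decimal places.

Let ψ = atan2(Δy, Δx) = atan2(1.27, -4.86) = 165.3551° be the start→goal bearing.
Normalize: d = |goal − start| / ρ = 5.023196/1.73 = 2.903582, α = (θ_start − ψ) mod 360° = 312.2449° = 5.449701 rad, β = (θ_goal − ψ) mod 360° = 252.2449° = 4.402503 rad.
Common terms: sin α = -0.740278, cos α = 0.672300, sin β = -0.952368, cos β = -0.304950, cos(α−β) = 0.500000, d² = 8.430786. Work in radians in the unit-radius frame; every candidate has L = ρ·(t + p + q).
LSL: p² = 2 + d² − 2cos(α−β) + 2d(sin α − sin β) = 10.662428; p = √p² = 3.265337; φ = atan2(cos β − cos α, d + sin α − sin β) = -0.303938 rad; t = (φ − α) mod 2π = 0.529546 rad, q = (β − φ) mod 2π = 4.706441 rad → L = 1.73·(0.529546 + 3.265337 + 4.706441) = 1.73·8.501325 = 14.707292 m
RSR: p² = 2 + d² − 2cos(α−β) + 2d(sin β − sin α) = 8.199144; p = √p² = 2.863415; φ = atan2(cos α − cos β, d − sin α + sin β) = 0.348287 rad; t = (α − φ) mod 2π = 5.101414 rad, q = (φ − β) mod 2π = 2.228969 rad → L = 1.73·(5.101414 + 2.863415 + 2.228969) = 1.73·10.193798 = 17.635270 m
LSR: p² = d² − 2 + 2cos(α−β) + 2d(sin α + sin β) = -2.398690 < 0 → infeasible
RSL: p² = d² − 2 + 2cos(α−β) − 2d(sin α + sin β) = 17.260263; p = √p² = 4.154547; φ = atan2(cos α + cos β, d − sin α − sin β) − atan2(2, p) = -0.368903 rad; t = (α − φ) mod 2π = 5.818604 rad, q = (β − φ) mod 2π = 4.771406 rad → L = 1.73·(5.818604 + 4.154547 + 4.771406) = 1.73·14.744557 = 25.508083 m
RLR: c = (6 − d² + 2cos(α−β) + 2d(sin α − sin β))/8 = -0.024893; p = 2π − arccos c = 4.687493 rad; φ = atan2(cos α − cos β, d − sin α + sin β) = 0.348287 rad; t = (α − φ + p/2) mod 2π = 1.161975 rad, q = (α − β − t + p) mod 2π = 4.572716 rad → L = 1.73·(1.161975 + 4.687493 + 4.572716) = 1.73·10.422184 = 18.030379 m
LRL: c = (6 − d² + 2cos(α−β) − 2d(sin α − sin β))/8 = -0.332804; p = 2π − arccos c = 4.373114 rad; φ = atan2(cos β − cos α, d + sin α − sin β) = -0.303938 rad; t = (φ − α + p/2) mod 2π = 2.716103 rad, q = (β − α − t + p) mod 2π = 0.609813 rad → L = 1.73·(2.716103 + 4.373114 + 0.609813) = 1.73·7.699030 = 13.319323 m
Shortest: LRL with L = 13.319323 m ≈ 13.3193 m
Convert LRL to answer units (arcs ×180/π): t = 2.716103·180/π = 155.6213°, p = 4.373114·180/π = 250.5610°, q = 0.609813·180/π = 34.9397°, L = 13.3193 m.

LRL: t = 155.6213°, p = 250.5610°, q = 34.9397°, L = 13.3193 m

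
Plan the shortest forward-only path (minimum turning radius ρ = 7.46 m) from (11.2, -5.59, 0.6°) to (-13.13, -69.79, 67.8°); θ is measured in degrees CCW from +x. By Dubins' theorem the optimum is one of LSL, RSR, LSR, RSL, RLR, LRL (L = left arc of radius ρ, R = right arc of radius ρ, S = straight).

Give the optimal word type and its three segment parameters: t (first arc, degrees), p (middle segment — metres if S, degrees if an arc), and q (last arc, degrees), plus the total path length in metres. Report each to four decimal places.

RSR: t = 106.9751°, p = 62.0772 m, q = 185.8249°, L = 100.2002 m

Let ψ = atan2(Δy, Δx) = atan2(-64.20, -24.33) = -110.7553° be the start→goal bearing.
Normalize: d = |goal − start| / ρ = 68.655582/7.46 = 9.203161, α = (θ_start − ψ) mod 360° = 111.3553° = 1.943517 rad, β = (θ_goal − ψ) mod 360° = 178.5553° = 3.116378 rad.
Common terms: sin α = 0.931340, cos α = -0.364150, sin β = 0.025212, cos β = -0.999682, cos(α−β) = 0.387516, d² = 84.698174. Work in radians in the unit-radius frame; every candidate has L = ρ·(t + p + q).
LSL: p² = 2 + d² − 2cos(α−β) + 2d(sin α − sin β) = 102.601629; p = √p² = 10.129246; φ = atan2(cos β − cos α, d + sin α − sin β) = -0.062783 rad; t = (φ − α) mod 2π = 4.276885 rad, q = (β − φ) mod 2π = 3.179161 rad → L = 7.46·(4.276885 + 10.129246 + 3.179161) = 7.46·17.585293 = 131.186284 m
RSR: p² = 2 + d² − 2cos(α−β) + 2d(sin β − sin α) = 69.244656; p = √p² = 8.321337; φ = atan2(cos α − cos β, d − sin α + sin β) = 0.076448 rad; t = (α − φ) mod 2π = 1.867068 rad, q = (φ − β) mod 2π = 3.243256 rad → L = 7.46·(1.867068 + 8.321337 + 3.243256) = 7.46·13.431661 = 100.200195 m
LSR: p² = d² − 2 + 2cos(α−β) + 2d(sin α + sin β) = 101.079813; p = √p² = 10.053846; φ = atan2(−cos α − cos β, d + sin α + sin β) − atan2(−2, p) = 0.329807 rad; t = (φ − α) mod 2π = 4.669476 rad, q = (φ − β) mod 2π = 3.496614 rad → L = 7.46·(4.669476 + 10.053846 + 3.496614) = 7.46·18.219936 = 135.920719 m
RSL: p² = d² − 2 + 2cos(α−β) − 2d(sin α + sin β) = 65.866597; p = √p² = 8.115824; φ = atan2(cos α + cos β, d − sin α − sin β) − atan2(2, p) = -0.405515 rad; t = (α − φ) mod 2π = 2.349032 rad, q = (β − φ) mod 2π = 3.521893 rad → L = 7.46·(2.349032 + 8.115824 + 3.521893) = 7.46·13.986749 = 104.341150 m
RLR: c = (6 − d² + 2cos(α−β) + 2d(sin α − sin β))/8 = -7.655582, |c| > 1 → infeasible
LRL: c = (6 − d² + 2cos(α−β) − 2d(sin α − sin β))/8 = -11.825204, |c| > 1 → infeasible
Shortest: RSR with L = 100.200195 m ≈ 100.2002 m
Convert RSR to answer units (arcs ×180/π): t = 1.867068·180/π = 106.9751°, p = ρ·p = 7.46·8.321337 = 62.0772 m, q = 3.243256·180/π = 185.8249°, L = 100.2002 m.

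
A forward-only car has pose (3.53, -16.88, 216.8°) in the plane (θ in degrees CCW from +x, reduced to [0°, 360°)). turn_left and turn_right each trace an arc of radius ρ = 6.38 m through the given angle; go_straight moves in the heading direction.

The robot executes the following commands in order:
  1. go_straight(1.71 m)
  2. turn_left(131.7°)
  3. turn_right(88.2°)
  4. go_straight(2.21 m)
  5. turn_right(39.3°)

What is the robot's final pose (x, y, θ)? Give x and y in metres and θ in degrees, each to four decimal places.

set_pose: (x, y, θ) = (3.5300, -16.8800, 216.8000°), ρ = 6.38
go_straight(1.71): x += 1.71·cos θ, y += 1.71·sin θ → (2.1607, -17.9043, 216.8000°)
turn_left(131.7°): centre at ρ to the left, rotate +131.7° → (4.7106, -29.2649, 348.5000°)
turn_right(88.2°): centre at ρ to the right, rotate −88.2° → (9.7274, -36.5918, 260.3000°)
go_straight(2.21): x += 2.21·cos θ, y += 2.21·sin θ → (9.3550, -38.7702, 260.3000°)
turn_right(39.3°): centre at ρ to the right, rotate −39.3° → (7.2519, -42.5103, 221.0000°)

(7.2519, -42.5103, 221.0000°)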